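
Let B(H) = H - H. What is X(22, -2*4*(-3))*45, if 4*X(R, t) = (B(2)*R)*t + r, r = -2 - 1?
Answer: -135/4 ≈ -33.750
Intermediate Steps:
B(H) = 0
r = -3
X(R, t) = -¾ (X(R, t) = ((0*R)*t - 3)/4 = (0*t - 3)/4 = (0 - 3)/4 = (¼)*(-3) = -¾)
X(22, -2*4*(-3))*45 = -¾*45 = -135/4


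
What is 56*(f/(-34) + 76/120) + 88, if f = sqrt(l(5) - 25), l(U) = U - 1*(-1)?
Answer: 1852/15 - 28*I*sqrt(19)/17 ≈ 123.47 - 7.1794*I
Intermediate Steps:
l(U) = 1 + U (l(U) = U + 1 = 1 + U)
f = I*sqrt(19) (f = sqrt((1 + 5) - 25) = sqrt(6 - 25) = sqrt(-19) = I*sqrt(19) ≈ 4.3589*I)
56*(f/(-34) + 76/120) + 88 = 56*((I*sqrt(19))/(-34) + 76/120) + 88 = 56*((I*sqrt(19))*(-1/34) + 76*(1/120)) + 88 = 56*(-I*sqrt(19)/34 + 19/30) + 88 = 56*(19/30 - I*sqrt(19)/34) + 88 = (532/15 - 28*I*sqrt(19)/17) + 88 = 1852/15 - 28*I*sqrt(19)/17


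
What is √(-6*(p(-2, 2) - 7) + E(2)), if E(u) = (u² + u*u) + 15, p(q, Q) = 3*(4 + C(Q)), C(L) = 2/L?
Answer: 5*I ≈ 5.0*I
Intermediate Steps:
p(q, Q) = 12 + 6/Q (p(q, Q) = 3*(4 + 2/Q) = 12 + 6/Q)
E(u) = 15 + 2*u² (E(u) = (u² + u²) + 15 = 2*u² + 15 = 15 + 2*u²)
√(-6*(p(-2, 2) - 7) + E(2)) = √(-6*((12 + 6/2) - 7) + (15 + 2*2²)) = √(-6*((12 + 6*(½)) - 7) + (15 + 2*4)) = √(-6*((12 + 3) - 7) + (15 + 8)) = √(-6*(15 - 7) + 23) = √(-6*8 + 23) = √(-48 + 23) = √(-25) = 5*I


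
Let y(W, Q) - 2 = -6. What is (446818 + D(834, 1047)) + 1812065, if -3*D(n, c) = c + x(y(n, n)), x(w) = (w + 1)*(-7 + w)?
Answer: 2258523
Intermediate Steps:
y(W, Q) = -4 (y(W, Q) = 2 - 6 = -4)
x(w) = (1 + w)*(-7 + w)
D(n, c) = -11 - c/3 (D(n, c) = -(c + (-7 + (-4)² - 6*(-4)))/3 = -(c + (-7 + 16 + 24))/3 = -(c + 33)/3 = -(33 + c)/3 = -11 - c/3)
(446818 + D(834, 1047)) + 1812065 = (446818 + (-11 - ⅓*1047)) + 1812065 = (446818 + (-11 - 349)) + 1812065 = (446818 - 360) + 1812065 = 446458 + 1812065 = 2258523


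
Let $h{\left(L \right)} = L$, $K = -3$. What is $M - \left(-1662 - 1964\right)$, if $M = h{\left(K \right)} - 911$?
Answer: $2712$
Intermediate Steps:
$M = -914$ ($M = -3 - 911 = -914$)
$M - \left(-1662 - 1964\right) = -914 - \left(-1662 - 1964\right) = -914 - -3626 = -914 + 3626 = 2712$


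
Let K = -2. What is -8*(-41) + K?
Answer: 326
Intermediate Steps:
-8*(-41) + K = -8*(-41) - 2 = 328 - 2 = 326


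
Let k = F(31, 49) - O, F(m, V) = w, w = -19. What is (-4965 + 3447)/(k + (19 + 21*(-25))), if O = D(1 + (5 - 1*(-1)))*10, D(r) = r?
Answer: 1518/595 ≈ 2.5513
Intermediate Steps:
F(m, V) = -19
O = 70 (O = (1 + (5 - 1*(-1)))*10 = (1 + (5 + 1))*10 = (1 + 6)*10 = 7*10 = 70)
k = -89 (k = -19 - 1*70 = -19 - 70 = -89)
(-4965 + 3447)/(k + (19 + 21*(-25))) = (-4965 + 3447)/(-89 + (19 + 21*(-25))) = -1518/(-89 + (19 - 525)) = -1518/(-89 - 506) = -1518/(-595) = -1518*(-1/595) = 1518/595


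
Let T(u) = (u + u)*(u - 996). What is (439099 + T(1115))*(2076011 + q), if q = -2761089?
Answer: -482616213582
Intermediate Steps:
T(u) = 2*u*(-996 + u) (T(u) = (2*u)*(-996 + u) = 2*u*(-996 + u))
(439099 + T(1115))*(2076011 + q) = (439099 + 2*1115*(-996 + 1115))*(2076011 - 2761089) = (439099 + 2*1115*119)*(-685078) = (439099 + 265370)*(-685078) = 704469*(-685078) = -482616213582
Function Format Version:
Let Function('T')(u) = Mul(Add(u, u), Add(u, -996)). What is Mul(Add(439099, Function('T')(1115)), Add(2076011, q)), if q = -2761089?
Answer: -482616213582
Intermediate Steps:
Function('T')(u) = Mul(2, u, Add(-996, u)) (Function('T')(u) = Mul(Mul(2, u), Add(-996, u)) = Mul(2, u, Add(-996, u)))
Mul(Add(439099, Function('T')(1115)), Add(2076011, q)) = Mul(Add(439099, Mul(2, 1115, Add(-996, 1115))), Add(2076011, -2761089)) = Mul(Add(439099, Mul(2, 1115, 119)), -685078) = Mul(Add(439099, 265370), -685078) = Mul(704469, -685078) = -482616213582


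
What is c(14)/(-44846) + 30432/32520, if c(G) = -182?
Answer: 28555669/30383165 ≈ 0.93985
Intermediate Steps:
c(14)/(-44846) + 30432/32520 = -182/(-44846) + 30432/32520 = -182*(-1/44846) + 30432*(1/32520) = 91/22423 + 1268/1355 = 28555669/30383165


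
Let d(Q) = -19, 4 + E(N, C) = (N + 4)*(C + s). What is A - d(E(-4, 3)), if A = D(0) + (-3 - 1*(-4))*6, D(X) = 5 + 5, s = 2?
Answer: 35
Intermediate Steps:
D(X) = 10
E(N, C) = -4 + (2 + C)*(4 + N) (E(N, C) = -4 + (N + 4)*(C + 2) = -4 + (4 + N)*(2 + C) = -4 + (2 + C)*(4 + N))
A = 16 (A = 10 + (-3 - 1*(-4))*6 = 10 + (-3 + 4)*6 = 10 + 1*6 = 10 + 6 = 16)
A - d(E(-4, 3)) = 16 - 1*(-19) = 16 + 19 = 35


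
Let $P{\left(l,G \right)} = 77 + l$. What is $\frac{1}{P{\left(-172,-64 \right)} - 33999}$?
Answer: $- \frac{1}{34094} \approx -2.9331 \cdot 10^{-5}$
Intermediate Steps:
$\frac{1}{P{\left(-172,-64 \right)} - 33999} = \frac{1}{\left(77 - 172\right) - 33999} = \frac{1}{-95 - 33999} = \frac{1}{-34094} = - \frac{1}{34094}$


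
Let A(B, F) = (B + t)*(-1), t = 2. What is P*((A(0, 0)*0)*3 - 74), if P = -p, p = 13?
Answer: 962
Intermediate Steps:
A(B, F) = -2 - B (A(B, F) = (B + 2)*(-1) = (2 + B)*(-1) = -2 - B)
P = -13 (P = -1*13 = -13)
P*((A(0, 0)*0)*3 - 74) = -13*(((-2 - 1*0)*0)*3 - 74) = -13*(((-2 + 0)*0)*3 - 74) = -13*(-2*0*3 - 74) = -13*(0*3 - 74) = -13*(0 - 74) = -13*(-74) = 962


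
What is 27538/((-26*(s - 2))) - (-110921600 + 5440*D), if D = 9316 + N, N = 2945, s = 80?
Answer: 44840850871/1014 ≈ 4.4222e+7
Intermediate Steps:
D = 12261 (D = 9316 + 2945 = 12261)
27538/((-26*(s - 2))) - (-110921600 + 5440*D) = 27538/((-26*(80 - 2))) - (-110529920 + 66308160) = 27538/((-26*78)) - 5440/(1/((12261 + 12189) - 32579)) = 27538/(-2028) - 5440/(1/(24450 - 32579)) = 27538*(-1/2028) - 5440/(1/(-8129)) = -13769/1014 - 5440/(-1/8129) = -13769/1014 - 5440*(-8129) = -13769/1014 + 44221760 = 44840850871/1014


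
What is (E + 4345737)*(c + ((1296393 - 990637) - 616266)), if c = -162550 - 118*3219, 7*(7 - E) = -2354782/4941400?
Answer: -32051719872650594941/8647450 ≈ -3.7065e+12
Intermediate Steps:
E = 122241691/17294900 (E = 7 - (-2354782)/(7*4941400) = 7 - ⅐*(-1177391/2470700) = 7 + 1177391/17294900 = 122241691/17294900 ≈ 7.0681)
c = -542392 (c = -162550 - 379842 = -542392)
(E + 4345737)*(c + ((1296393 - 990637) - 616266)) = (122241691/17294900 + 4345737)*(-542392 + ((1296393 - 990637) - 616266)) = 75159209082991*(-542392 + (305756 - 616266))/17294900 = 75159209082991*(-542392 - 310510)/17294900 = (75159209082991/17294900)*(-852902) = -32051719872650594941/8647450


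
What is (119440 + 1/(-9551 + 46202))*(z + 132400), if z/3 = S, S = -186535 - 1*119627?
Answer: -3441166489833926/36651 ≈ -9.3890e+10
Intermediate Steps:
S = -306162 (S = -186535 - 119627 = -306162)
z = -918486 (z = 3*(-306162) = -918486)
(119440 + 1/(-9551 + 46202))*(z + 132400) = (119440 + 1/(-9551 + 46202))*(-918486 + 132400) = (119440 + 1/36651)*(-786086) = (4377595441/36651)*(-786086) = -3441166489833926/36651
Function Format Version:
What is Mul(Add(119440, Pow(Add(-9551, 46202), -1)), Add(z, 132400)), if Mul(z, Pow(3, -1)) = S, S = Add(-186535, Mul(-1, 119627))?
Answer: Rational(-3441166489833926, 36651) ≈ -9.3890e+10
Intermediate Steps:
S = -306162 (S = Add(-186535, -119627) = -306162)
z = -918486 (z = Mul(3, -306162) = -918486)
Mul(Add(119440, Pow(Add(-9551, 46202), -1)), Add(z, 132400)) = Mul(Add(119440, Pow(Add(-9551, 46202), -1)), Add(-918486, 132400)) = Mul(Add(119440, Pow(36651, -1)), -786086) = Mul(Add(119440, Rational(1, 36651)), -786086) = Mul(Rational(4377595441, 36651), -786086) = Rational(-3441166489833926, 36651)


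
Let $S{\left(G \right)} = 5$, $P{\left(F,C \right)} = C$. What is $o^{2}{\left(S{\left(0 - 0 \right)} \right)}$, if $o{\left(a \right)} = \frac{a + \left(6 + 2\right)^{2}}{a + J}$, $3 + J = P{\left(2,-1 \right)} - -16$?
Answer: $\frac{4761}{289} \approx 16.474$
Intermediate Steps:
$J = 12$ ($J = -3 - -15 = -3 + \left(-1 + 16\right) = -3 + 15 = 12$)
$o{\left(a \right)} = \frac{64 + a}{12 + a}$ ($o{\left(a \right)} = \frac{a + \left(6 + 2\right)^{2}}{a + 12} = \frac{a + 8^{2}}{12 + a} = \frac{a + 64}{12 + a} = \frac{64 + a}{12 + a}$)
$o^{2}{\left(S{\left(0 - 0 \right)} \right)} = \left(\frac{64 + 5}{12 + 5}\right)^{2} = \left(\frac{1}{17} \cdot 69\right)^{2} = \left(\frac{69}{17}\right)^{2} = \frac{4761}{289}$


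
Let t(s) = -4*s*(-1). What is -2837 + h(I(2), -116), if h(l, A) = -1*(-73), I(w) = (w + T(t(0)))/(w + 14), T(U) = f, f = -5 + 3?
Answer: -2764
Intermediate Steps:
f = -2
t(s) = 4*s
T(U) = -2
I(w) = (-2 + w)/(14 + w) (I(w) = (w - 2)/(w + 14) = (-2 + w)/(14 + w))
h(l, A) = 73
-2837 + h(I(2), -116) = -2837 + 73 = -2764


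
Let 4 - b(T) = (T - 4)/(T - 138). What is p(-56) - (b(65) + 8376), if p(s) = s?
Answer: -615889/73 ≈ -8436.8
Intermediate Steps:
b(T) = 4 - (-4 + T)/(-138 + T) (b(T) = 4 - (T - 4)/(T - 138) = 4 - (-4 + T)/(-138 + T))
p(-56) - (b(65) + 8376) = -56 - ((-548 + 3*65)/(-138 + 65) + 8376) = -56 - ((-548 + 195)/(-73) + 8376) = -56 - (-1/73*(-353) + 8376) = -56 - (353/73 + 8376) = -56 - 1*611801/73 = -56 - 611801/73 = -615889/73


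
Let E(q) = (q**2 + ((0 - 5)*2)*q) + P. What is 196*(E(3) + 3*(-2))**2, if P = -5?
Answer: 200704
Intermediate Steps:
E(q) = -5 + q**2 - 10*q (E(q) = (q**2 + ((0 - 5)*2)*q) - 5 = (q**2 + (-5*2)*q) - 5 = (q**2 - 10*q) - 5 = -5 + q**2 - 10*q)
196*(E(3) + 3*(-2))**2 = 196*((-5 + 3**2 - 10*3) + 3*(-2))**2 = 196*((-5 + 9 - 30) - 6)**2 = 196*(-26 - 6)**2 = 196*(-32)**2 = 196*1024 = 200704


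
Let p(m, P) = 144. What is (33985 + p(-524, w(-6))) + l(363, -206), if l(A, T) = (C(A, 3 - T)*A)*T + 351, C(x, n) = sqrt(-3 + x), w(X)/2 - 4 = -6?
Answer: 34480 - 448668*sqrt(10) ≈ -1.3843e+6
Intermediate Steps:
w(X) = -4 (w(X) = 8 + 2*(-6) = 8 - 12 = -4)
l(A, T) = 351 + A*T*sqrt(-3 + A) (l(A, T) = (sqrt(-3 + A)*A)*T + 351 = (A*sqrt(-3 + A))*T + 351 = A*T*sqrt(-3 + A) + 351 = 351 + A*T*sqrt(-3 + A))
(33985 + p(-524, w(-6))) + l(363, -206) = (33985 + 144) + (351 + 363*(-206)*sqrt(-3 + 363)) = 34129 + (351 + 363*(-206)*sqrt(360)) = 34129 + (351 + 363*(-206)*(6*sqrt(10))) = 34129 + (351 - 448668*sqrt(10)) = 34480 - 448668*sqrt(10)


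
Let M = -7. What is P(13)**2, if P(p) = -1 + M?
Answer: 64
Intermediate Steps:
P(p) = -8 (P(p) = -1 - 7 = -8)
P(13)**2 = (-8)**2 = 64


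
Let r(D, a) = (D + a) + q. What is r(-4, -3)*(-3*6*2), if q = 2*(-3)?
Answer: 468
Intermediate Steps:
q = -6
r(D, a) = -6 + D + a (r(D, a) = (D + a) - 6 = -6 + D + a)
r(-4, -3)*(-3*6*2) = (-6 - 4 - 3)*(-3*6*2) = -(-234)*2 = -13*(-36) = 468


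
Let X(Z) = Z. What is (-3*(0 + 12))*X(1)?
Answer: -36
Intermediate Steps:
(-3*(0 + 12))*X(1) = -3*(0 + 12)*1 = -3*12*1 = -36*1 = -36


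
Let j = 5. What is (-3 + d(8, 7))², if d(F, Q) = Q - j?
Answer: 1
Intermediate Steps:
d(F, Q) = -5 + Q (d(F, Q) = Q - 1*5 = Q - 5 = -5 + Q)
(-3 + d(8, 7))² = (-3 + (-5 + 7))² = (-3 + 2)² = (-1)² = 1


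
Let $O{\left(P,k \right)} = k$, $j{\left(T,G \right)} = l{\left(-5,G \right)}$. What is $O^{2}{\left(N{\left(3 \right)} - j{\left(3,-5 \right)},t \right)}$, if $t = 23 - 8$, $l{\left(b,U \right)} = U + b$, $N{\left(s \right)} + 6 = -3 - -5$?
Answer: $225$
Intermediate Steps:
$N{\left(s \right)} = -4$ ($N{\left(s \right)} = -6 - -2 = -6 + \left(-3 + 5\right) = -6 + 2 = -4$)
$j{\left(T,G \right)} = -5 + G$ ($j{\left(T,G \right)} = G - 5 = -5 + G$)
$t = 15$ ($t = 23 - 8 = 15$)
$O^{2}{\left(N{\left(3 \right)} - j{\left(3,-5 \right)},t \right)} = 15^{2} = 225$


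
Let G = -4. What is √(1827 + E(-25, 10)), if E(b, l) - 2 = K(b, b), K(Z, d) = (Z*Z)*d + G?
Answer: 10*I*√138 ≈ 117.47*I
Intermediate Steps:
K(Z, d) = -4 + d*Z² (K(Z, d) = (Z*Z)*d - 4 = Z²*d - 4 = d*Z² - 4 = -4 + d*Z²)
E(b, l) = -2 + b³ (E(b, l) = 2 + (-4 + b*b²) = 2 + (-4 + b³) = -2 + b³)
√(1827 + E(-25, 10)) = √(1827 + (-2 + (-25)³)) = √(1827 + (-2 - 15625)) = √(1827 - 15627) = √(-13800) = 10*I*√138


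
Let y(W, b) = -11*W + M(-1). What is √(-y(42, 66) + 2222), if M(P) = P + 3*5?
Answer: √2670 ≈ 51.672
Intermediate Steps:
M(P) = 15 + P (M(P) = P + 15 = 15 + P)
y(W, b) = 14 - 11*W (y(W, b) = -11*W + (15 - 1) = -11*W + 14 = 14 - 11*W)
√(-y(42, 66) + 2222) = √(-(14 - 11*42) + 2222) = √(-(14 - 462) + 2222) = √(-1*(-448) + 2222) = √(448 + 2222) = √2670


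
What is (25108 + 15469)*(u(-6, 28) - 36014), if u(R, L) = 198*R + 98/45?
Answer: -67925573384/45 ≈ -1.5095e+9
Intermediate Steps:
u(R, L) = 98/45 + 198*R (u(R, L) = 198*R + 98*(1/45) = 198*R + 98/45 = 98/45 + 198*R)
(25108 + 15469)*(u(-6, 28) - 36014) = (25108 + 15469)*((98/45 + 198*(-6)) - 36014) = 40577*((98/45 - 1188) - 36014) = 40577*(-53362/45 - 36014) = 40577*(-1673992/45) = -67925573384/45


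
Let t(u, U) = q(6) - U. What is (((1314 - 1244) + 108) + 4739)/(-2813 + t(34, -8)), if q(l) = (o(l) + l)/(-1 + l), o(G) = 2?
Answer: -24585/14017 ≈ -1.7539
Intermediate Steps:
q(l) = (2 + l)/(-1 + l)
t(u, U) = 8/5 - U (t(u, U) = (2 + 6)/(-1 + 6) - U = 8/5 - U)
(((1314 - 1244) + 108) + 4739)/(-2813 + t(34, -8)) = (((1314 - 1244) + 108) + 4739)/(-2813 + (8/5 - 1*(-8))) = ((70 + 108) + 4739)/(-2813 + (8/5 + 8)) = (178 + 4739)/(-2813 + 48/5) = 4917/(-14017/5) = 4917*(-5/14017) = -24585/14017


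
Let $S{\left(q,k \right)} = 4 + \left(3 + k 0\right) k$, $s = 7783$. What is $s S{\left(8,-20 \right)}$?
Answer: $-435848$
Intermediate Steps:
$S{\left(q,k \right)} = 4 + 3 k$ ($S{\left(q,k \right)} = 4 + \left(3 + 0\right) k = 4 + 3 k$)
$s S{\left(8,-20 \right)} = 7783 \left(4 + 3 \left(-20\right)\right) = 7783 \left(4 - 60\right) = 7783 \left(-56\right) = -435848$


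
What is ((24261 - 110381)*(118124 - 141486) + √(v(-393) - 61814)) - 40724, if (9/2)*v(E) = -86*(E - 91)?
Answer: 2011894716 + I*√473078/3 ≈ 2.0119e+9 + 229.27*I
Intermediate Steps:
v(E) = 15652/9 - 172*E/9 (v(E) = 2*(-86*(E - 91))/9 = 2*(-86*(-91 + E))/9 = 2*(7826 - 86*E)/9 = 15652/9 - 172*E/9)
((24261 - 110381)*(118124 - 141486) + √(v(-393) - 61814)) - 40724 = ((24261 - 110381)*(118124 - 141486) + √((15652/9 - 172/9*(-393)) - 61814)) - 40724 = (-86120*(-23362) + √((15652/9 + 22532/3) - 61814)) - 40724 = (2011935440 + √(83248/9 - 61814)) - 40724 = (2011935440 + √(-473078/9)) - 40724 = (2011935440 + I*√473078/3) - 40724 = 2011894716 + I*√473078/3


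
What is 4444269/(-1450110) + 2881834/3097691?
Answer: -3195998593713/1497330898670 ≈ -2.1345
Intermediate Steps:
4444269/(-1450110) + 2881834/3097691 = 4444269*(-1/1450110) + 2881834*(1/3097691) = -1481423/483370 + 2881834/3097691 = -3195998593713/1497330898670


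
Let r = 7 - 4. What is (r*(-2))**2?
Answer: 36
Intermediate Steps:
r = 3
(r*(-2))**2 = (3*(-2))**2 = (-6)**2 = 36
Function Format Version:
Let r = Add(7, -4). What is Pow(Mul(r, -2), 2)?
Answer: 36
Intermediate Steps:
r = 3
Pow(Mul(r, -2), 2) = Pow(Mul(3, -2), 2) = Pow(-6, 2) = 36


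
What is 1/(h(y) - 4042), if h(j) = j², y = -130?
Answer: 1/12858 ≈ 7.7773e-5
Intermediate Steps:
1/(h(y) - 4042) = 1/((-130)² - 4042) = 1/(16900 - 4042) = 1/12858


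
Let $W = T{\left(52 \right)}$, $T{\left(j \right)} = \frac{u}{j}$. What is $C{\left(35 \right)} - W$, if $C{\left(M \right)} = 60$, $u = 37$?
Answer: $\frac{3083}{52} \approx 59.288$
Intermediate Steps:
$T{\left(j \right)} = \frac{37}{j}$
$W = \frac{37}{52} \approx 0.71154$
$C{\left(35 \right)} - W = 60 - \frac{37}{52} = \frac{3083}{52}$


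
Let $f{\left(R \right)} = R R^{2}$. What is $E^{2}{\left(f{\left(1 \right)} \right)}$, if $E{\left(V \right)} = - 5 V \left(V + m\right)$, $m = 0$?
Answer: $25$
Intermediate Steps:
$f{\left(R \right)} = R^{3}$
$E{\left(V \right)} = - 5 V^{2}$ ($E{\left(V \right)} = - 5 V \left(V + 0\right) = - 5 V V = - 5 V^{2}$)
$E^{2}{\left(f{\left(1 \right)} \right)} = \left(- 5 \left(1^{3}\right)^{2}\right)^{2} = \left(- 5 \cdot 1^{2}\right)^{2} = \left(\left(-5\right) 1\right)^{2} = \left(-5\right)^{2} = 25$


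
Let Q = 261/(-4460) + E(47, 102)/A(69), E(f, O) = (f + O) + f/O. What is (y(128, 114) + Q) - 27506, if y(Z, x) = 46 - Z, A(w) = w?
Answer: -432953409229/15694740 ≈ -27586.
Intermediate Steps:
E(f, O) = O + f + f/O (E(f, O) = (O + f) + f/O = O + f + f/O)
Q = 33077891/15694740 (Q = 261/(-4460) + (102 + 47 + 47/102)/69 = 261*(-1/4460) + (102 + 47 + 47*(1/102))*(1/69) = -261/4460 + (102 + 47 + 47/102)*(1/69) = -261/4460 + (15245/102)*(1/69) = -261/4460 + 15245/7038 = 33077891/15694740 ≈ 2.1076)
(y(128, 114) + Q) - 27506 = ((46 - 1*128) + 33077891/15694740) - 27506 = ((46 - 128) + 33077891/15694740) - 27506 = (-82 + 33077891/15694740) - 27506 = -1253890789/15694740 - 27506 = -432953409229/15694740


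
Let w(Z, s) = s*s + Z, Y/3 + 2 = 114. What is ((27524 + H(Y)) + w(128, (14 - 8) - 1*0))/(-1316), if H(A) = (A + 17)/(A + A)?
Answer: -395887/18816 ≈ -21.040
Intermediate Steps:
Y = 336 (Y = -6 + 3*114 = -6 + 342 = 336)
H(A) = (17 + A)/(2*A) (H(A) = (17 + A)/((2*A)) = (17 + A)*(1/(2*A)) = (17 + A)/(2*A))
w(Z, s) = Z + s² (w(Z, s) = s² + Z = Z + s²)
((27524 + H(Y)) + w(128, (14 - 8) - 1*0))/(-1316) = ((27524 + (½)*(17 + 336)/336) + (128 + ((14 - 8) - 1*0)²))/(-1316) = ((27524 + (½)*(1/336)*353) + (128 + (6 + 0)²))*(-1/1316) = ((27524 + 353/672) + (128 + 6²))*(-1/1316) = (18496481/672 + (128 + 36))*(-1/1316) = (18496481/672 + 164)*(-1/1316) = (18606689/672)*(-1/1316) = -395887/18816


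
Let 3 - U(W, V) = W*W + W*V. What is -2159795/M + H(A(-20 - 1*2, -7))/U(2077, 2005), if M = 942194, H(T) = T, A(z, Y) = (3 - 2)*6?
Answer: -1664674487219/726201250394 ≈ -2.2923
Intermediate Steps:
A(z, Y) = 6 (A(z, Y) = 1*6 = 6)
U(W, V) = 3 - W² - V*W (U(W, V) = 3 - (W*W + W*V) = 3 - (W² + V*W) = 3 + (-W² - V*W) = 3 - W² - V*W)
-2159795/M + H(A(-20 - 1*2, -7))/U(2077, 2005) = -2159795/942194 + 6/(3 - 1*2077² - 1*2005*2077) = -2159795*1/942194 + 6/(3 - 1*4313929 - 4164385) = -196345/85654 + 6/(3 - 4313929 - 4164385) = -196345/85654 + 6/(-8478311) = -196345/85654 + 6*(-1/8478311) = -196345/85654 - 6/8478311 = -1664674487219/726201250394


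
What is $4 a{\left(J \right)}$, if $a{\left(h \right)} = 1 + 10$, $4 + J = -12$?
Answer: $44$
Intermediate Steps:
$J = -16$ ($J = -4 - 12 = -16$)
$a{\left(h \right)} = 11$
$4 a{\left(J \right)} = 4 \cdot 11 = 44$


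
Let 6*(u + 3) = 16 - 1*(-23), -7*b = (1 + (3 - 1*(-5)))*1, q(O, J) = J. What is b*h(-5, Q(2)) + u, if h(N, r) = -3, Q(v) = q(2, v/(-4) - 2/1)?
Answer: 103/14 ≈ 7.3571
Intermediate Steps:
Q(v) = -2 - v/4 (Q(v) = v/(-4) - 2/1 = v*(-¼) - 2*1 = -v/4 - 2 = -2 - v/4)
b = -9/7 (b = -(1 + (3 - 1*(-5)))/7 = -(1 + (3 + 5))/7 = -(1 + 8)/7 = -9/7 ≈ -1.2857)
u = 7/2 (u = -3 + (16 - 1*(-23))/6 = -3 + (16 + 23)/6 = -3 + (⅙)*39 = -3 + 13/2 = 7/2 ≈ 3.5000)
b*h(-5, Q(2)) + u = -9/7*(-3) + 7/2 = 27/7 + 7/2 = 103/14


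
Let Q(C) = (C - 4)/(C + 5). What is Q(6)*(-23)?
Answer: -46/11 ≈ -4.1818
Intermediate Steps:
Q(C) = (-4 + C)/(5 + C)
Q(6)*(-23) = ((-4 + 6)/(5 + 6))*(-23) = (2/11)*(-23) = -46/11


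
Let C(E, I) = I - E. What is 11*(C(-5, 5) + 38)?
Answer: 528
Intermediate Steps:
11*(C(-5, 5) + 38) = 11*((5 - 1*(-5)) + 38) = 11*((5 + 5) + 38) = 11*(10 + 38) = 11*48 = 528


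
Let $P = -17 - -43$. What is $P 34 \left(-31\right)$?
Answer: $-27404$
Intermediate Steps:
$P = 26$ ($P = -17 + 43 = 26$)
$P 34 \left(-31\right) = 26 \cdot 34 \left(-31\right) = 884 \left(-31\right) = -27404$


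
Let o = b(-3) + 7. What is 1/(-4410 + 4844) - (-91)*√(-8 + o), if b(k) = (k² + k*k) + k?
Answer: 1/434 + 91*√14 ≈ 340.49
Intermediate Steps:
b(k) = k + 2*k² (b(k) = (k² + k²) + k = 2*k² + k = k + 2*k²)
o = 22 (o = -3*(1 + 2*(-3)) + 7 = -3*(1 - 6) + 7 = -3*(-5) + 7 = 15 + 7 = 22)
1/(-4410 + 4844) - (-91)*√(-8 + o) = 1/(-4410 + 4844) - (-91)*√(-8 + 22) = 1/434 - (-91)*√14 = 1/434 + 91*√14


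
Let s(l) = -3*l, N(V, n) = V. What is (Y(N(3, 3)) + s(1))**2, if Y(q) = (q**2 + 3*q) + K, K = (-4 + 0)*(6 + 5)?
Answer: 841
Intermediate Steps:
K = -44 (K = -4*11 = -44)
Y(q) = -44 + q**2 + 3*q (Y(q) = (q**2 + 3*q) - 44 = -44 + q**2 + 3*q)
(Y(N(3, 3)) + s(1))**2 = ((-44 + 3**2 + 3*3) - 3*1)**2 = ((-44 + 9 + 9) - 3)**2 = (-26 - 3)**2 = (-29)**2 = 841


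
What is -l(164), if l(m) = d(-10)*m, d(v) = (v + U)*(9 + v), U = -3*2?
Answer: -2624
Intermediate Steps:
U = -6
d(v) = (-6 + v)*(9 + v) (d(v) = (v - 6)*(9 + v) = (-6 + v)*(9 + v))
l(m) = 16*m (l(m) = (-54 + (-10)² + 3*(-10))*m = (-54 + 100 - 30)*m = 16*m)
-l(164) = -16*164 = -1*2624 = -2624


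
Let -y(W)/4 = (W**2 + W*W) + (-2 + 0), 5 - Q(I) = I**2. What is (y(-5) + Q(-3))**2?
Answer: 38416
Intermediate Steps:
Q(I) = 5 - I**2
y(W) = 8 - 8*W**2 (y(W) = -4*((W**2 + W*W) + (-2 + 0)) = -4*((W**2 + W**2) - 2) = -4*(2*W**2 - 2) = -4*(-2 + 2*W**2) = 8 - 8*W**2)
(y(-5) + Q(-3))**2 = ((8 - 8*(-5)**2) + (5 - 1*(-3)**2))**2 = ((8 - 8*25) + (5 - 1*9))**2 = ((8 - 200) + (5 - 9))**2 = (-192 - 4)**2 = (-196)**2 = 38416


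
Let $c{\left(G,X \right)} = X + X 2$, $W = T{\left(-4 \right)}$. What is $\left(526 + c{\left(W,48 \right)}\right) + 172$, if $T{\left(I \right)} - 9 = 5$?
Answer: $842$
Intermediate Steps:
$T{\left(I \right)} = 14$ ($T{\left(I \right)} = 9 + 5 = 14$)
$W = 14$
$c{\left(G,X \right)} = 3 X$ ($c{\left(G,X \right)} = X + 2 X = 3 X$)
$\left(526 + c{\left(W,48 \right)}\right) + 172 = \left(526 + 3 \cdot 48\right) + 172 = \left(526 + 144\right) + 172 = 670 + 172 = 842$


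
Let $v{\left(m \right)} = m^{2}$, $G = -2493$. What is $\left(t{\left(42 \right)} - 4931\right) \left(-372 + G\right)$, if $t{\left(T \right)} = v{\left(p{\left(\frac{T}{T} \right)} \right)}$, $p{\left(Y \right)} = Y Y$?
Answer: $14124450$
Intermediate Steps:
$p{\left(Y \right)} = Y^{2}$
$t{\left(T \right)} = 1$ ($t{\left(T \right)} = \left(\left(\frac{T}{T}\right)^{2}\right)^{2} = \left(1^{2}\right)^{2} = 1^{2} = 1$)
$\left(t{\left(42 \right)} - 4931\right) \left(-372 + G\right) = \left(1 - 4931\right) \left(-372 - 2493\right) = \left(-4930\right) \left(-2865\right) = 14124450$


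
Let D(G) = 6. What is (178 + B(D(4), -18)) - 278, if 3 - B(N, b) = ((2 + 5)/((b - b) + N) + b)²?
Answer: -13693/36 ≈ -380.36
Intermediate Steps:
B(N, b) = 3 - (b + 7/N)² (B(N, b) = 3 - ((2 + 5)/((b - b) + N) + b)² = 3 - (7/(0 + N) + b)² = 3 - (7/N + b)² = 3 - (b + 7/N)²)
(178 + B(D(4), -18)) - 278 = (178 + (3 - 1*(7 + 6*(-18))²/6²)) - 278 = (178 + (3 - 1*1/36*(7 - 108)²)) - 278 = (178 + (3 - 1*1/36*(-101)²)) - 278 = (178 + (3 - 1*1/36*10201)) - 278 = (178 + (3 - 10201/36)) - 278 = (178 - 10093/36) - 278 = -3685/36 - 278 = -13693/36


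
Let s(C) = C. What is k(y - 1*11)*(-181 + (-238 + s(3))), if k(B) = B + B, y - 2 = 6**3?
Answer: -172224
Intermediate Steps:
y = 218 (y = 2 + 6**3 = 2 + 216 = 218)
k(B) = 2*B
k(y - 1*11)*(-181 + (-238 + s(3))) = (2*(218 - 1*11))*(-181 + (-238 + 3)) = (2*(218 - 11))*(-181 - 235) = (2*207)*(-416) = 414*(-416) = -172224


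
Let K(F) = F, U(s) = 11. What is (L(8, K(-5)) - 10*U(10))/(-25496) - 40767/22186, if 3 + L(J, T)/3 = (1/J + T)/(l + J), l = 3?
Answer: -45615935231/24888787264 ≈ -1.8328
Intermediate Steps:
L(J, T) = -9 + 3*(T + 1/J)/(3 + J) (L(J, T) = -9 + 3*((1/J + T)/(3 + J)) = -9 + 3*((T + 1/J)/(3 + J)) = -9 + 3*(T + 1/J)/(3 + J))
(L(8, K(-5)) - 10*U(10))/(-25496) - 40767/22186 = (3*(1 - 9*8 - 3*8² + 8*(-5))/(8*(3 + 8)) - 10*11)/(-25496) - 40767/22186 = (3*(⅛)*(1 - 72 - 3*64 - 40)/11 - 110)*(-1/25496) - 40767*1/22186 = (3*(⅛)*(1/11)*(1 - 72 - 192 - 40) - 110)*(-1/25496) - 40767/22186 = (3*(⅛)*(1/11)*(-303) - 110)*(-1/25496) - 40767/22186 = (-909/88 - 110)*(-1/25496) - 40767/22186 = -10589/88*(-1/25496) - 40767/22186 = 10589/2243648 - 40767/22186 = -45615935231/24888787264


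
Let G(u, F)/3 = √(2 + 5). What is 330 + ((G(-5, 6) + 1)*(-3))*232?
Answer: -366 - 2088*√7 ≈ -5890.3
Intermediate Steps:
G(u, F) = 3*√7 (G(u, F) = 3*√(2 + 5) = 3*√7)
330 + ((G(-5, 6) + 1)*(-3))*232 = 330 + ((3*√7 + 1)*(-3))*232 = 330 + ((1 + 3*√7)*(-3))*232 = 330 + (-3 - 9*√7)*232 = 330 + (-696 - 2088*√7) = -366 - 2088*√7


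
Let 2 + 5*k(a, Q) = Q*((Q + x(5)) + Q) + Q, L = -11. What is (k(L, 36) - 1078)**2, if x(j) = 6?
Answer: 6492304/25 ≈ 2.5969e+5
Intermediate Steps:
k(a, Q) = -2/5 + Q/5 + Q*(6 + 2*Q)/5 (k(a, Q) = -2/5 + (Q*((Q + 6) + Q) + Q)/5 = -2/5 + (Q*((6 + Q) + Q) + Q)/5 = -2/5 + (Q*(6 + 2*Q) + Q)/5 = -2/5 + (Q + Q*(6 + 2*Q))/5 = -2/5 + (Q/5 + Q*(6 + 2*Q)/5) = -2/5 + Q/5 + Q*(6 + 2*Q)/5)
(k(L, 36) - 1078)**2 = ((-2/5 + (2/5)*36**2 + (7/5)*36) - 1078)**2 = ((-2/5 + (2/5)*1296 + 252/5) - 1078)**2 = ((-2/5 + 2592/5 + 252/5) - 1078)**2 = (2842/5 - 1078)**2 = (-2548/5)**2 = 6492304/25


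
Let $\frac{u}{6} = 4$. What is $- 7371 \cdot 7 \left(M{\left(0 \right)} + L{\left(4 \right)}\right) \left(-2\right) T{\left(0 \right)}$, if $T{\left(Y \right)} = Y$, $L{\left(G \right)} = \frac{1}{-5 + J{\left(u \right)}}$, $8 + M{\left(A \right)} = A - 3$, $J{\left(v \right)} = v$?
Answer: $0$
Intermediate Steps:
$u = 24$ ($u = 6 \cdot 4 = 24$)
$M{\left(A \right)} = -11 + A$ ($M{\left(A \right)} = -8 + \left(A - 3\right) = -8 + \left(-3 + A\right) = -11 + A$)
$L{\left(G \right)} = \frac{1}{19}$ ($L{\left(G \right)} = \frac{1}{-5 + 24} = \frac{1}{19}$)
$- 7371 \cdot 7 \left(M{\left(0 \right)} + L{\left(4 \right)}\right) \left(-2\right) T{\left(0 \right)} = - 7371 \cdot 7 \left(\left(-11 + 0\right) + \frac{1}{19}\right) \left(-2\right) 0 = - 7371 \cdot 7 \left(-11 + \frac{1}{19}\right) \left(-2\right) 0 = - 7371 \cdot 7 \left(\left(- \frac{208}{19}\right) \left(-2\right)\right) 0 = - 7371 \cdot 7 \cdot \frac{416}{19} \cdot 0 = - 7371 \cdot \frac{2912}{19} \cdot 0 = \left(-7371\right) 0 = 0$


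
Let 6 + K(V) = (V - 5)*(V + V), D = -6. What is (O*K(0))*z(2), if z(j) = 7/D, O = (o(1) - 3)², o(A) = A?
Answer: 28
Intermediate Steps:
O = 4 (O = (1 - 3)² = (-2)² = 4)
z(j) = -7/6 (z(j) = 7/(-6) = 7*(-⅙) = -7/6)
K(V) = -6 + 2*V*(-5 + V) (K(V) = -6 + (V - 5)*(V + V) = -6 + (-5 + V)*(2*V) = -6 + 2*V*(-5 + V))
(O*K(0))*z(2) = (4*(-6 - 10*0 + 2*0²))*(-7/6) = (4*(-6 + 0 + 2*0))*(-7/6) = (4*(-6 + 0 + 0))*(-7/6) = (4*(-6))*(-7/6) = -24*(-7/6) = 28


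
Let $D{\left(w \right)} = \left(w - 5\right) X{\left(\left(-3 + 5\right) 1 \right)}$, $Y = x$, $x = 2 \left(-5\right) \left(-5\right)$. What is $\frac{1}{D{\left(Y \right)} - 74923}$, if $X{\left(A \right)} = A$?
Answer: $- \frac{1}{74833} \approx -1.3363 \cdot 10^{-5}$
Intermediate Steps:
$x = 50$ ($x = \left(-10\right) \left(-5\right) = 50$)
$Y = 50$
$D{\left(w \right)} = -10 + 2 w$ ($D{\left(w \right)} = \left(w - 5\right) \left(-3 + 5\right) 1 = \left(-5 + w\right) 2 \cdot 1 = \left(-5 + w\right) 2 = -10 + 2 w$)
$\frac{1}{D{\left(Y \right)} - 74923} = \frac{1}{\left(-10 + 2 \cdot 50\right) - 74923} = \frac{1}{\left(-10 + 100\right) - 74923} = \frac{1}{90 - 74923} = \frac{1}{-74833} = - \frac{1}{74833}$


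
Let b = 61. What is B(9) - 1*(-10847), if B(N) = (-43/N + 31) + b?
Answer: 98408/9 ≈ 10934.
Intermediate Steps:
B(N) = 92 - 43/N (B(N) = (-43/N + 31) + 61 = (31 - 43/N) + 61 = 92 - 43/N)
B(9) - 1*(-10847) = (92 - 43/9) - 1*(-10847) = (92 - 43*1/9) + 10847 = (92 - 43/9) + 10847 = 785/9 + 10847 = 98408/9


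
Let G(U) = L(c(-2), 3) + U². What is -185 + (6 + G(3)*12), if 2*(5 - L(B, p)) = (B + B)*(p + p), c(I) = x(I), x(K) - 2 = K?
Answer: -11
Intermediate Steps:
x(K) = 2 + K
c(I) = 2 + I
L(B, p) = 5 - 2*B*p (L(B, p) = 5 - (B + B)*(p + p)/2 = 5 - 2*B*2*p/2 = 5 - 2*B*p)
G(U) = 5 + U² (G(U) = (5 - 2*(2 - 2)*3) + U² = (5 - 2*0*3) + U² = (5 + 0) + U² = 5 + U²)
-185 + (6 + G(3)*12) = -185 + (6 + (5 + 3²)*12) = -185 + (6 + (5 + 9)*12) = -185 + (6 + 14*12) = -185 + (6 + 168) = -185 + 174 = -11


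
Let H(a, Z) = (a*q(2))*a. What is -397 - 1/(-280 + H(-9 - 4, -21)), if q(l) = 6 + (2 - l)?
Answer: -291399/734 ≈ -397.00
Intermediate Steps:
q(l) = 8 - l
H(a, Z) = 6*a**2 (H(a, Z) = (a*(8 - 1*2))*a = (a*(8 - 2))*a = (a*6)*a = (6*a)*a = 6*a**2)
-397 - 1/(-280 + H(-9 - 4, -21)) = -397 - 1/(-280 + 6*(-9 - 4)**2) = -397 - 1/(-280 + 6*(-13)**2) = -397 - 1/(-280 + 6*169) = -397 - 1/(-280 + 1014) = -397 - 1/734 = -291399/734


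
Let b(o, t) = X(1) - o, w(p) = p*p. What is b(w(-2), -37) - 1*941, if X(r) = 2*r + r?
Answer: -942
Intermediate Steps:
X(r) = 3*r
w(p) = p**2
b(o, t) = 3 - o (b(o, t) = 3*1 - o = 3 - o)
b(w(-2), -37) - 1*941 = (3 - 1*(-2)**2) - 1*941 = (3 - 1*4) - 941 = (3 - 4) - 941 = -1 - 941 = -942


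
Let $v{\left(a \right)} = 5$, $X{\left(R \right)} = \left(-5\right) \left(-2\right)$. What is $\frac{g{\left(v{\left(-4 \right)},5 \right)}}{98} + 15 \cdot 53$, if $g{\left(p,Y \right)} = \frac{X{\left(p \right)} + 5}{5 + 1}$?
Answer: $\frac{155825}{196} \approx 795.03$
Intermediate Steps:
$X{\left(R \right)} = 10$
$g{\left(p,Y \right)} = \frac{5}{2}$ ($g{\left(p,Y \right)} = \frac{10 + 5}{5 + 1} = \frac{15}{6} = 15 \cdot \frac{1}{6} = \frac{5}{2}$)
$\frac{g{\left(v{\left(-4 \right)},5 \right)}}{98} + 15 \cdot 53 = \frac{5}{2 \cdot 98} + 15 \cdot 53 = \frac{5}{2} \cdot \frac{1}{98} + 795 = \frac{5}{196} + 795 = \frac{155825}{196}$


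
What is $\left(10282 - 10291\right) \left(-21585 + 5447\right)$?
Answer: $145242$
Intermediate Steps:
$\left(10282 - 10291\right) \left(-21585 + 5447\right) = \left(-9\right) \left(-16138\right) = 145242$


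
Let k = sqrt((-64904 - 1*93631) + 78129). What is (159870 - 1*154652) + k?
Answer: 5218 + 3*I*sqrt(8934) ≈ 5218.0 + 283.56*I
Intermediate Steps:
k = 3*I*sqrt(8934) (k = sqrt((-64904 - 93631) + 78129) = sqrt(-158535 + 78129) = sqrt(-80406) = 3*I*sqrt(8934) ≈ 283.56*I)
(159870 - 1*154652) + k = (159870 - 1*154652) + 3*I*sqrt(8934) = (159870 - 154652) + 3*I*sqrt(8934) = 5218 + 3*I*sqrt(8934)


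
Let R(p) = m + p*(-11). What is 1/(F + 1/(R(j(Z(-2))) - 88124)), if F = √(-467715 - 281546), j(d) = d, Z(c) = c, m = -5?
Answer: -88107/5816395845441190 - 7762843449*I*√749261/5816395845441190 ≈ -1.5148e-11 - 0.0011553*I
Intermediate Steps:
F = I*√749261 (F = √(-749261) = I*√749261 ≈ 865.6*I)
R(p) = -5 - 11*p (R(p) = -5 + p*(-11) = -5 - 11*p)
1/(F + 1/(R(j(Z(-2))) - 88124)) = 1/(I*√749261 + 1/((-5 - 11*(-2)) - 88124)) = 1/(I*√749261 + 1/((-5 + 22) - 88124)) = 1/(I*√749261 + 1/(17 - 88124)) = 1/(I*√749261 + 1/(-88107)) = 1/(I*√749261 - 1/88107) = 1/(-1/88107 + I*√749261)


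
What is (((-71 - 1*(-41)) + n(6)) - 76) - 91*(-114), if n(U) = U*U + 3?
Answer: 10307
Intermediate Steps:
n(U) = 3 + U**2 (n(U) = U**2 + 3 = 3 + U**2)
(((-71 - 1*(-41)) + n(6)) - 76) - 91*(-114) = (((-71 - 1*(-41)) + (3 + 6**2)) - 76) - 91*(-114) = (((-71 + 41) + (3 + 36)) - 76) + 10374 = ((-30 + 39) - 76) + 10374 = (9 - 76) + 10374 = -67 + 10374 = 10307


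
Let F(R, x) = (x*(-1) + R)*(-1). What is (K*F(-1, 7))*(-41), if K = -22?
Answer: 7216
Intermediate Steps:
F(R, x) = x - R (F(R, x) = (-x + R)*(-1) = (R - x)*(-1) = x - R)
(K*F(-1, 7))*(-41) = -22*(7 - 1*(-1))*(-41) = -22*(7 + 1)*(-41) = -22*8*(-41) = -176*(-41) = 7216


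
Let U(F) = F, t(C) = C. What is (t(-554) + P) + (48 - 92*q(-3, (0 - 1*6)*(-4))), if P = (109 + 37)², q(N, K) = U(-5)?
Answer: 21270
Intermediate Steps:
q(N, K) = -5
P = 21316 (P = 146² = 21316)
(t(-554) + P) + (48 - 92*q(-3, (0 - 1*6)*(-4))) = (-554 + 21316) + (48 - 92*(-5)) = 20762 + (48 + 460) = 20762 + 508 = 21270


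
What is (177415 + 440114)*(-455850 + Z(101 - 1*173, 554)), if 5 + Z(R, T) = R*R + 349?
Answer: -278086894338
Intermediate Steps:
Z(R, T) = 344 + R² (Z(R, T) = -5 + (R*R + 349) = -5 + (R² + 349) = -5 + (349 + R²) = 344 + R²)
(177415 + 440114)*(-455850 + Z(101 - 1*173, 554)) = (177415 + 440114)*(-455850 + (344 + (101 - 1*173)²)) = 617529*(-455850 + (344 + (101 - 173)²)) = 617529*(-455850 + (344 + (-72)²)) = 617529*(-455850 + (344 + 5184)) = 617529*(-455850 + 5528) = 617529*(-450322) = -278086894338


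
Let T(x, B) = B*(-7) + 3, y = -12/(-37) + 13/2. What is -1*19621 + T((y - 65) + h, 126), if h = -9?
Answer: -20500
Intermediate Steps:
y = 505/74 (y = -12*(-1/37) + 13*(½) = 12/37 + 13/2 = 505/74 ≈ 6.8243)
T(x, B) = 3 - 7*B (T(x, B) = -7*B + 3 = 3 - 7*B)
-1*19621 + T((y - 65) + h, 126) = -1*19621 + (3 - 7*126) = -19621 + (3 - 882) = -19621 - 879 = -20500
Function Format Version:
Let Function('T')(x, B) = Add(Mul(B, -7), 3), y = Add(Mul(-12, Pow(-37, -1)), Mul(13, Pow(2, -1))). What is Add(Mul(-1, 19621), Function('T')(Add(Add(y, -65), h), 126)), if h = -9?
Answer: -20500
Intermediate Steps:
y = Rational(505, 74) (y = Add(Mul(-12, Rational(-1, 37)), Mul(13, Rational(1, 2))) = Add(Rational(12, 37), Rational(13, 2)) = Rational(505, 74) ≈ 6.8243)
Function('T')(x, B) = Add(3, Mul(-7, B)) (Function('T')(x, B) = Add(Mul(-7, B), 3) = Add(3, Mul(-7, B)))
Add(Mul(-1, 19621), Function('T')(Add(Add(y, -65), h), 126)) = Add(Mul(-1, 19621), Add(3, Mul(-7, 126))) = Add(-19621, Add(3, -882)) = Add(-19621, -879) = -20500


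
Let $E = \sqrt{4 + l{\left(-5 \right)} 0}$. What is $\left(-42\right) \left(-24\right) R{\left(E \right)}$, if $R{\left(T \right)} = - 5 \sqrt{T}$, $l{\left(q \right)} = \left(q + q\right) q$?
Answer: $- 5040 \sqrt{2} \approx -7127.6$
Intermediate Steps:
$l{\left(q \right)} = 2 q^{2}$ ($l{\left(q \right)} = 2 q q = 2 q^{2}$)
$E = 2$ ($E = \sqrt{4 + 2 \left(-5\right)^{2} \cdot 0} = \sqrt{4 + 2 \cdot 25 \cdot 0} = \sqrt{4 + 50 \cdot 0} = \sqrt{4 + 0} = \sqrt{4} = 2$)
$\left(-42\right) \left(-24\right) R{\left(E \right)} = \left(-42\right) \left(-24\right) \left(- 5 \sqrt{2}\right) = 1008 \left(- 5 \sqrt{2}\right) = - 5040 \sqrt{2}$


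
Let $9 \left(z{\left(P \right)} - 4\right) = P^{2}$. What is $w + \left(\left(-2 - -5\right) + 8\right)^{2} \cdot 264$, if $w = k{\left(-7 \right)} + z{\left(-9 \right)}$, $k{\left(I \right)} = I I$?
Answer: $32006$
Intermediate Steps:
$k{\left(I \right)} = I^{2}$
$z{\left(P \right)} = 4 + \frac{P^{2}}{9}$
$w = 62$ ($w = \left(-7\right)^{2} + \left(4 + \frac{\left(-9\right)^{2}}{9}\right) = 49 + \left(4 + \frac{1}{9} \cdot 81\right) = 49 + \left(4 + 9\right) = 49 + 13 = 62$)
$w + \left(\left(-2 - -5\right) + 8\right)^{2} \cdot 264 = 62 + \left(\left(-2 - -5\right) + 8\right)^{2} \cdot 264 = 62 + \left(\left(-2 + 5\right) + 8\right)^{2} \cdot 264 = 62 + \left(3 + 8\right)^{2} \cdot 264 = 62 + 11^{2} \cdot 264 = 62 + 121 \cdot 264 = 62 + 31944 = 32006$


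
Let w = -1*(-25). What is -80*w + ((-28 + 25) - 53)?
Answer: -2056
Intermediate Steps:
w = 25
-80*w + ((-28 + 25) - 53) = -80*25 + ((-28 + 25) - 53) = -2000 + (-3 - 53) = -2000 - 56 = -2056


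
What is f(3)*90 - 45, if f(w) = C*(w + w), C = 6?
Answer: 3195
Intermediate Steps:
f(w) = 12*w (f(w) = 6*(w + w) = 6*(2*w) = 12*w)
f(3)*90 - 45 = (12*3)*90 - 45 = 36*90 - 45 = 3240 - 45 = 3195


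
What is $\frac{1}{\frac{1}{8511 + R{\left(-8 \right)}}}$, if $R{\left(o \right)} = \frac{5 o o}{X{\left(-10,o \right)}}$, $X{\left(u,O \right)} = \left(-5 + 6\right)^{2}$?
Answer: $8831$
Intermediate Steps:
$X{\left(u,O \right)} = 1$ ($X{\left(u,O \right)} = 1^{2} = 1$)
$R{\left(o \right)} = 5 o^{2}$ ($R{\left(o \right)} = \frac{5 o o}{1} = 5 o^{2} \cdot 1 = 5 o^{2}$)
$\frac{1}{\frac{1}{8511 + R{\left(-8 \right)}}} = \frac{1}{\frac{1}{8511 + 5 \left(-8\right)^{2}}} = \frac{1}{\frac{1}{8511 + 5 \cdot 64}} = \frac{1}{\frac{1}{8511 + 320}} = \frac{1}{\frac{1}{8831}} = 8831$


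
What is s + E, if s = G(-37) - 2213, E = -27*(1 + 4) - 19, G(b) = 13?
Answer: -2354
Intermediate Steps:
E = -154 (E = -27*5 - 19 = -135 - 19 = -154)
s = -2200 (s = 13 - 2213 = -2200)
s + E = -2200 - 154 = -2354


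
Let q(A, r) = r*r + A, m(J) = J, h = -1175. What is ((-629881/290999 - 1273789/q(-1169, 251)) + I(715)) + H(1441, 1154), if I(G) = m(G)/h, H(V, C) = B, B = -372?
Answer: -1671785711753289/4228366789480 ≈ -395.37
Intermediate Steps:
q(A, r) = A + r² (q(A, r) = r² + A = A + r²)
H(V, C) = -372
I(G) = -G/1175 (I(G) = G/(-1175) = G*(-1/1175) = -G/1175)
((-629881/290999 - 1273789/q(-1169, 251)) + I(715)) + H(1441, 1154) = ((-629881/290999 - 1273789/(-1169 + 251²)) - 1/1175*715) - 372 = ((-629881*1/290999 - 1273789/(-1169 + 63001)) - 143/235) - 372 = ((-629881/290999 - 1273789/61832) - 143/235) - 372 = (-409618127203/17993050168 - 143/235) - 372 = -98833266066729/4228366789480 - 372 = -1671785711753289/4228366789480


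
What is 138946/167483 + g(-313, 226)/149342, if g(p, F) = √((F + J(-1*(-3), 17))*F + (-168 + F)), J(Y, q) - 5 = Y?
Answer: 138946/167483 + √52942/149342 ≈ 0.83115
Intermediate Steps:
J(Y, q) = 5 + Y
g(p, F) = √(-168 + F + F*(8 + F)) (g(p, F) = √((F + (5 - 1*(-3)))*F + (-168 + F)) = √((F + (5 + 3))*F + (-168 + F)) = √((F + 8)*F + (-168 + F)) = √((8 + F)*F + (-168 + F)) = √(F*(8 + F) + (-168 + F)) = √(-168 + F + F*(8 + F)))
138946/167483 + g(-313, 226)/149342 = 138946/167483 + √(-168 + 226² + 9*226)/149342 = 138946*(1/167483) + √(-168 + 51076 + 2034)*(1/149342) = 138946/167483 + √52942*(1/149342) = 138946/167483 + √52942/149342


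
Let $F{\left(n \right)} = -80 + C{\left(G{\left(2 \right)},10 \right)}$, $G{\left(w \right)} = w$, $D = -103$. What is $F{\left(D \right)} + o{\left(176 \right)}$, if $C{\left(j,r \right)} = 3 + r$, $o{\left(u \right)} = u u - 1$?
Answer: $30908$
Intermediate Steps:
$o{\left(u \right)} = -1 + u^{2}$ ($o{\left(u \right)} = u^{2} - 1 = -1 + u^{2}$)
$F{\left(n \right)} = -67$ ($F{\left(n \right)} = -80 + \left(3 + 10\right) = -80 + 13 = -67$)
$F{\left(D \right)} + o{\left(176 \right)} = -67 - \left(1 - 176^{2}\right) = -67 + \left(-1 + 30976\right) = -67 + 30975 = 30908$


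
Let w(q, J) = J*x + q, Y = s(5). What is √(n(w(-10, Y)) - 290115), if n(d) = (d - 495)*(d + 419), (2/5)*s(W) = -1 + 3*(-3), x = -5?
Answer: I*√493035 ≈ 702.16*I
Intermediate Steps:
s(W) = -25 (s(W) = 5*(-1 + 3*(-3))/2 = 5*(-1 - 9)/2 = (5/2)*(-10) = -25)
Y = -25
w(q, J) = q - 5*J (w(q, J) = J*(-5) + q = -5*J + q = q - 5*J)
n(d) = (-495 + d)*(419 + d)
√(n(w(-10, Y)) - 290115) = √((-207405 + (-10 - 5*(-25))² - 76*(-10 - 5*(-25))) - 290115) = √((-207405 + (-10 + 125)² - 76*(-10 + 125)) - 290115) = √((-207405 + 115² - 76*115) - 290115) = √((-207405 + 13225 - 8740) - 290115) = √(-202920 - 290115) = √(-493035) = I*√493035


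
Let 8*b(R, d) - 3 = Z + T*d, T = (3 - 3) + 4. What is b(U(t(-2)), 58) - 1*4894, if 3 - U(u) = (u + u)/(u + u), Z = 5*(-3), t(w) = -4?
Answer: -9733/2 ≈ -4866.5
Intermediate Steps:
T = 4 (T = 0 + 4 = 4)
Z = -15
U(u) = 2 (U(u) = 3 - (u + u)/(u + u) = 3 - 2*u/(2*u) = 3 - 2*u*1/(2*u) = 3 - 1*1 = 3 - 1 = 2)
b(R, d) = -3/2 + d/2 (b(R, d) = 3/8 + (-15 + 4*d)/8 = 3/8 + (-15/8 + d/2) = -3/2 + d/2)
b(U(t(-2)), 58) - 1*4894 = (-3/2 + (½)*58) - 1*4894 = (-3/2 + 29) - 4894 = 55/2 - 4894 = -9733/2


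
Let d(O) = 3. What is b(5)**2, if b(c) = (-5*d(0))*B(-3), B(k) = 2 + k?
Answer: 225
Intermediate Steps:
b(c) = 15 (b(c) = (-5*3)*(2 - 3) = -15*(-1) = 15)
b(5)**2 = 15**2 = 225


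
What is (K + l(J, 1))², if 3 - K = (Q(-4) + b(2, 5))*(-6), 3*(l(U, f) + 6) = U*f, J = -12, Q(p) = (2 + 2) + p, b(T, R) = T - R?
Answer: 625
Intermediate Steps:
Q(p) = 4 + p
l(U, f) = -6 + U*f/3 (l(U, f) = -6 + (U*f)/3 = -6 + U*f/3)
K = -15 (K = 3 - ((4 - 4) + (2 - 1*5))*(-6) = 3 - (0 + (2 - 5))*(-6) = 3 - (0 - 3)*(-6) = 3 - (-3)*(-6) = 3 - 1*18 = 3 - 18 = -15)
(K + l(J, 1))² = (-15 + (-6 + (⅓)*(-12)*1))² = (-15 + (-6 - 4))² = (-15 - 10)² = (-25)² = 625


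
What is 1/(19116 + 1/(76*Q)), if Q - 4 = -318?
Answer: 23864/456184223 ≈ 5.2312e-5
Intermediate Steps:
Q = -314 (Q = 4 - 318 = -314)
1/(19116 + 1/(76*Q)) = 1/(19116 + 1/(76*(-314))) = 1/(19116 + 1/(-23864)) = 1/(19116 - 1/23864) = 1/(456184223/23864) = 23864/456184223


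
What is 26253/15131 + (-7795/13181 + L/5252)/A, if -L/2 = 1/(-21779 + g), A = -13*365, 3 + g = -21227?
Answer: 185459368779540349909/106882419094814447630 ≈ 1.7352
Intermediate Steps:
g = -21230 (g = -3 - 21227 = -21230)
A = -4745
L = 2/43009 (L = -2/(-21779 - 21230) = -2/(-43009) = -2*(-1/43009) = 2/43009 ≈ 4.6502e-5)
26253/15131 + (-7795/13181 + L/5252)/A = 26253/15131 + (-7795/13181 + (2/43009)/5252)/(-4745) = 26253*(1/15131) + (-7795*1/13181 + (2/43009)*(1/5252))*(-1/4745) = 26253/15131 + (-7795/13181 + 1/112941634)*(-1/4745) = 26253/15131 - 880380023849/1488683677754*(-1/4745) = 26253/15131 + 880380023849/7063804050942730 = 185459368779540349909/106882419094814447630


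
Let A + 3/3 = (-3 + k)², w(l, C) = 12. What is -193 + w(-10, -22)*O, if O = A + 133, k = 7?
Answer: 1583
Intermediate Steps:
A = 15 (A = -1 + (-3 + 7)² = -1 + 4² = -1 + 16 = 15)
O = 148 (O = 15 + 133 = 148)
-193 + w(-10, -22)*O = -193 + 12*148 = -193 + 1776 = 1583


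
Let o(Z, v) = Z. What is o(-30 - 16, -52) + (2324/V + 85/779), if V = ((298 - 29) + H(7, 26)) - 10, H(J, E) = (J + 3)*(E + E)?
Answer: -33425/779 ≈ -42.908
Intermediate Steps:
H(J, E) = 2*E*(3 + J) (H(J, E) = (3 + J)*(2*E) = 2*E*(3 + J))
V = 779 (V = ((298 - 29) + 2*26*(3 + 7)) - 10 = (269 + 2*26*10) - 10 = (269 + 520) - 10 = 789 - 10 = 779)
o(-30 - 16, -52) + (2324/V + 85/779) = (-30 - 16) + (2324/779 + 85/779) = -46 + (2324*(1/779) + 85*(1/779)) = -46 + (2324/779 + 85/779) = -46 + 2409/779 = -33425/779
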